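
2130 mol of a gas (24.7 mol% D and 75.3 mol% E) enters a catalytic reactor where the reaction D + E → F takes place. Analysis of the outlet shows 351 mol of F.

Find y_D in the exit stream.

0.0984

For F: n = n₀ + 1ξ → 351 = 0 + 1ξ, giving ξ = 351 mol.
Outlet amounts (n = n₀ + ν ξ):
  D: 526.1 − 1(351) = 175.1
  E: 1604 − 1(351) = 1253
  F: 0 + 1(351) = 351
Total out = 1779 mol; y_D = 175.1 / 1779 = 0.09843.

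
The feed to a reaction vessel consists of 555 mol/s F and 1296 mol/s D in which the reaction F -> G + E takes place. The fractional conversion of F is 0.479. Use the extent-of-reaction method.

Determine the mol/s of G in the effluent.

266 mol/s

F reacted = 0.479 × 555 = 265.8 mol/s; ν_F = −1, so ξ = 265.8/1 = 265.8 mol/s.
Outlet amounts (n = n₀ + ν ξ):
  F: 555 − 1(265.8) = 289.2
  G: 0 + 1(265.8) = 265.8
  E: 0 + 1(265.8) = 265.8
  D: 1296 (inert)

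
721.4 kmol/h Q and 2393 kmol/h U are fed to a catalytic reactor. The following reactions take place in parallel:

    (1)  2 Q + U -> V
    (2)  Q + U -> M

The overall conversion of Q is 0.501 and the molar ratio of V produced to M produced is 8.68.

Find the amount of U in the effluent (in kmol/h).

Conversion of Q: Q consumed = 0.501 × 721.4 = 361.4 kmol/h = 2ξ₁ + 1ξ₂.
Selectivity: 1ξ₁ / (1ξ₂) = 8.68 → ξ₁ = 8.68 ξ₂.
Substitute: (2·8.68 + 1) ξ₂ = 361.4 → ξ₂ = 19.69 kmol/h, ξ₁ = 170.9 kmol/h.
Outlet amounts (n = n₀ + Σ ν·ξ):
  Q: 721.4 − 2(170.9) − 1(19.69) = 360
  U: 2393 − 1(170.9) − 1(19.69) = 2202
  V: 0 + 1(170.9) = 170.9
  M: 0 + 1(19.69) = 19.69

2200 kmol/h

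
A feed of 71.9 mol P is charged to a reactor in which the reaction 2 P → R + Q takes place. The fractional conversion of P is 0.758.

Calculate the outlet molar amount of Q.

27.3 mol

P reacted = 0.758 × 71.9 = 54.5 mol; ν_P = −2, so ξ = 54.5/2 = 27.25 mol.
Outlet amounts (n = n₀ + ν ξ):
  P: 71.9 − 2(27.25) = 17.4
  R: 0 + 1(27.25) = 27.25
  Q: 0 + 1(27.25) = 27.25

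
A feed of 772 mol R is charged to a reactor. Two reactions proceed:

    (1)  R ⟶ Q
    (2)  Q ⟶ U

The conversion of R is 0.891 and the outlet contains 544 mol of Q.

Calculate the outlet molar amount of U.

Conversion of R: R consumed = 1ξ₁ = 0.891 × 772 → ξ₁ = 687.9 mol.
Q balance: n_Q = 0 + 1ξ₁ − 1ξ₂ = 544 → ξ₂ = (1·687.9 − 544)/1 = 143.9 mol.
Outlet amounts (n = n₀ + Σ ν·ξ):
  R: 772 − 1(687.9) = 84.15
  Q: 0 + 1(687.9) − 1(143.9) = 544
  U: 0 + 1(143.9) = 143.9

144 mol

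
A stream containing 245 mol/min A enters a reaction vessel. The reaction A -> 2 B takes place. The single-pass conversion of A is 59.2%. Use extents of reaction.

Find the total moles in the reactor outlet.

390 mol/min

A reacted = 0.592 × 245 = 145 mol/min; ν_A = −1, so ξ = 145/1 = 145 mol/min.
Outlet amounts (n = n₀ + ν ξ):
  A: 245 − 1(145) = 99.96
  B: 0 + 2(145) = 290.1
Total out = 99.96 + 290.1 = 390 mol/min.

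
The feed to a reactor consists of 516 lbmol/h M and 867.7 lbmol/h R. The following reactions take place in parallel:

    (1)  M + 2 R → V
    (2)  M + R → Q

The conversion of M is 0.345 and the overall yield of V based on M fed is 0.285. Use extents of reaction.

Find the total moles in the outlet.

Yield of V: 1ξ₁ / 516 = 0.285 → ξ₁ = 147.1 lbmol/h.
Conversion of M: 1ξ₁ + 1ξ₂ = 0.345 × 516 = 178 → ξ₂ = 30.96 lbmol/h.
Outlet amounts (n = n₀ + Σ ν·ξ):
  M: 516 − 1(147.1) − 1(30.96) = 338
  R: 867.7 − 2(147.1) − 1(30.96) = 542.6
  V: 0 + 1(147.1) = 147.1
  Q: 0 + 1(30.96) = 30.96
Total out = 338 + 542.6 + 147.1 + 30.96 = 1059 lbmol/h.

1060 lbmol/h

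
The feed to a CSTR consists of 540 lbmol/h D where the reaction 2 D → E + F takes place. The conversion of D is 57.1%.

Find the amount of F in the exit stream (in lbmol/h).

D reacted = 0.571 × 540 = 308.3 lbmol/h; ν_D = −2, so ξ = 308.3/2 = 154.2 lbmol/h.
Outlet amounts (n = n₀ + ν ξ):
  D: 540 − 2(154.2) = 231.7
  E: 0 + 1(154.2) = 154.2
  F: 0 + 1(154.2) = 154.2

154 lbmol/h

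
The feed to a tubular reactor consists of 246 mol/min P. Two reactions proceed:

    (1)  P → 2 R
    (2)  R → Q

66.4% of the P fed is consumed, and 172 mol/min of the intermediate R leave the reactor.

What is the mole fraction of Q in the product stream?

Conversion of P: P consumed = 1ξ₁ = 0.664 × 246 → ξ₁ = 163.3 mol/min.
R balance: n_R = 0 + 2ξ₁ − 1ξ₂ = 172 → ξ₂ = (2·163.3 − 172)/1 = 154.7 mol/min.
Outlet amounts (n = n₀ + Σ ν·ξ):
  P: 246 − 1(163.3) = 82.66
  R: 0 + 2(163.3) − 1(154.7) = 172
  Q: 0 + 1(154.7) = 154.7
Total out = 409.3 mol/min; y_Q = 154.7 / 409.3 = 0.3779.

0.378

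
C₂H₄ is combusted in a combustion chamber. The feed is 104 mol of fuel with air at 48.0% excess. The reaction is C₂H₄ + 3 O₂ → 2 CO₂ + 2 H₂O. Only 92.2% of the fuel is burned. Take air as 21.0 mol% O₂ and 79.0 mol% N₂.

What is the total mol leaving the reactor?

Stoichiometric O₂ = 3 × 104 = 312 mol; O₂ fed = 312 × 1.480 = 461.8 mol.
N₂ fed = 461.8 × 79/21 = 1737 mol.
Fuel reacted = 0.922 × 104 → ξ = 95.89 mol.
Outlet (n = n₀ + ν ξ):
  C₂H₄: 104 − 1(95.89) = 8.112
  O₂: 461.8 − 3(95.89) = 174.1
  N₂: 1737 (inert)
  CO₂: 0 + 2(95.89) = 191.8
  H₂O: 0 + 2(95.89) = 191.8
Total out = 8.112 + 174.1 + 1737 + 191.8 + 191.8 = 2303 mol.

2300 mol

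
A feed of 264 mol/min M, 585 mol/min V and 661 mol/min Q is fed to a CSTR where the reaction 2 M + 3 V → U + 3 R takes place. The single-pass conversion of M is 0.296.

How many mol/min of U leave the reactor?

M reacted = 0.296 × 264 = 78.14 mol/min; ν_M = −2, so ξ = 78.14/2 = 39.07 mol/min.
Outlet amounts (n = n₀ + ν ξ):
  M: 264 − 2(39.07) = 185.9
  V: 585 − 3(39.07) = 467.8
  U: 0 + 1(39.07) = 39.07
  R: 0 + 3(39.07) = 117.2
  Q: 661 (inert)

39.1 mol/min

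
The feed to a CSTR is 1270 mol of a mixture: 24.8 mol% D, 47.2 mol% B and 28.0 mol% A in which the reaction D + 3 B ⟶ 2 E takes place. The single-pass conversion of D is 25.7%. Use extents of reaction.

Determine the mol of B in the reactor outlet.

357 mol

D reacted = 0.257 × 315 = 80.94 mol; ν_D = −1, so ξ = 80.94/1 = 80.94 mol.
Outlet amounts (n = n₀ + ν ξ):
  D: 315 − 1(80.94) = 234
  B: 599.4 − 3(80.94) = 356.6
  E: 0 + 2(80.94) = 161.9
  A: 355.6 (inert)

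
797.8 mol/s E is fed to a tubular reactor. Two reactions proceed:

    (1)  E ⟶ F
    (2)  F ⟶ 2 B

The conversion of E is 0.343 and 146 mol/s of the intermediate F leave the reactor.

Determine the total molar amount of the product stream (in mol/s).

925 mol/s

Conversion of E: E consumed = 1ξ₁ = 0.343 × 797.8 → ξ₁ = 273.6 mol/s.
F balance: n_F = 0 + 1ξ₁ − 1ξ₂ = 146 → ξ₂ = (1·273.6 − 146)/1 = 127.6 mol/s.
Outlet amounts (n = n₀ + Σ ν·ξ):
  E: 797.8 − 1(273.6) = 524.2
  F: 0 + 1(273.6) − 1(127.6) = 146
  B: 0 + 2(127.6) = 255.3
Total out = 524.2 + 146 + 255.3 = 925.4 mol/s.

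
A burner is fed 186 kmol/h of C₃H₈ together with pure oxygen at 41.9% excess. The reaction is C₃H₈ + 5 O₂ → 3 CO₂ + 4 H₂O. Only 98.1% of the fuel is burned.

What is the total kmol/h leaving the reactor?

Stoichiometric O₂ = 5 × 186 = 930 kmol/h; O₂ fed = 930 × 1.419 = 1320 kmol/h.
Fuel reacted = 0.981 × 186 → ξ = 182.5 kmol/h.
Outlet (n = n₀ + ν ξ):
  C₃H₈: 186 − 1(182.5) = 3.534
  O₂: 1320 − 5(182.5) = 407.3
  CO₂: 0 + 3(182.5) = 547.4
  H₂O: 0 + 4(182.5) = 729.9
Total out = 3.534 + 407.3 + 547.4 + 729.9 = 1688 kmol/h.

1690 kmol/h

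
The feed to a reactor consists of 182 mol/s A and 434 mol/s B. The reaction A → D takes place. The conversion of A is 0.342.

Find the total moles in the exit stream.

616 mol/s

A reacted = 0.342 × 182 = 62.24 mol/s; ν_A = −1, so ξ = 62.24/1 = 62.24 mol/s.
Outlet amounts (n = n₀ + ν ξ):
  A: 182 − 1(62.24) = 119.8
  D: 0 + 1(62.24) = 62.24
  B: 434 (inert)
Total out = 119.8 + 62.24 + 434 = 616 mol/s.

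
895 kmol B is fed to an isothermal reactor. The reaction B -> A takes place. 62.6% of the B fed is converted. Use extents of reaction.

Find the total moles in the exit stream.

B reacted = 0.626 × 895 = 560.3 kmol; ν_B = −1, so ξ = 560.3/1 = 560.3 kmol.
Outlet amounts (n = n₀ + ν ξ):
  B: 895 − 1(560.3) = 334.7
  A: 0 + 1(560.3) = 560.3
Total out = 334.7 + 560.3 = 895 kmol.

895 kmol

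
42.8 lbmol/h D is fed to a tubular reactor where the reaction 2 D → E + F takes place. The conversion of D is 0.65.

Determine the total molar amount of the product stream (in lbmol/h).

42.8 lbmol/h

D reacted = 0.65 × 42.8 = 27.82 lbmol/h; ν_D = −2, so ξ = 27.82/2 = 13.91 lbmol/h.
Outlet amounts (n = n₀ + ν ξ):
  D: 42.8 − 2(13.91) = 14.98
  E: 0 + 1(13.91) = 13.91
  F: 0 + 1(13.91) = 13.91
Total out = 14.98 + 13.91 + 13.91 = 42.8 lbmol/h.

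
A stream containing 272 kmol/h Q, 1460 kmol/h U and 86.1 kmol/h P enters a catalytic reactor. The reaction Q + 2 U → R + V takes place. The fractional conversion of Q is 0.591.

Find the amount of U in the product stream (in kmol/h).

1140 kmol/h

Q reacted = 0.591 × 272 = 160.8 kmol/h; ν_Q = −1, so ξ = 160.8/1 = 160.8 kmol/h.
Outlet amounts (n = n₀ + ν ξ):
  Q: 272 − 1(160.8) = 111.2
  U: 1460 − 2(160.8) = 1138
  R: 0 + 1(160.8) = 160.8
  V: 0 + 1(160.8) = 160.8
  P: 86.1 (inert)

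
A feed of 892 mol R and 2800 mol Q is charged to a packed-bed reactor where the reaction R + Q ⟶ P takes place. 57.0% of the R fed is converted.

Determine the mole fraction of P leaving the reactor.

R reacted = 0.57 × 892 = 508.4 mol; ν_R = −1, so ξ = 508.4/1 = 508.4 mol.
Outlet amounts (n = n₀ + ν ξ):
  R: 892 − 1(508.4) = 383.6
  Q: 2800 − 1(508.4) = 2292
  P: 0 + 1(508.4) = 508.4
Total out = 3184 mol; y_P = 508.4 / 3184 = 0.1597.

0.16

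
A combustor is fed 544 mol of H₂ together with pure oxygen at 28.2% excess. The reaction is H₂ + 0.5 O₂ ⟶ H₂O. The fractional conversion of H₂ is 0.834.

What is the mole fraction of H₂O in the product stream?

0.681

Stoichiometric O₂ = 0.5 × 544 = 272 mol; O₂ fed = 272 × 1.282 = 348.7 mol.
Fuel reacted = 0.834 × 544 → ξ = 453.7 mol.
Outlet (n = n₀ + ν ξ):
  H₂: 544 − 1(453.7) = 90.3
  O₂: 348.7 − 0.5(453.7) = 121.9
  H₂O: 0 + 1(453.7) = 453.7
Total out = 665.9 mol; y_H₂O = 453.7 / 665.9 = 0.6814.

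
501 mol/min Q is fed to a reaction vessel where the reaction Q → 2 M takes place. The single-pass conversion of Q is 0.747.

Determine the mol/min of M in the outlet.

Q reacted = 0.747 × 501 = 374.2 mol/min; ν_Q = −1, so ξ = 374.2/1 = 374.2 mol/min.
Outlet amounts (n = n₀ + ν ξ):
  Q: 501 − 1(374.2) = 126.8
  M: 0 + 2(374.2) = 748.5

748 mol/min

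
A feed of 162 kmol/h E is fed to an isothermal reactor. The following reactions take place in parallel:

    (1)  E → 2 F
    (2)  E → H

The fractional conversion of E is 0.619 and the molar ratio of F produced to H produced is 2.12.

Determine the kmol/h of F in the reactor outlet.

Conversion of E: E consumed = 0.619 × 162 = 100.3 kmol/h = 1ξ₁ + 1ξ₂.
Selectivity: 2ξ₁ / (1ξ₂) = 2.12 → ξ₁ = 1.06 ξ₂.
Substitute: (1·1.06 + 1) ξ₂ = 100.3 → ξ₂ = 48.68 kmol/h, ξ₁ = 51.6 kmol/h.
Outlet amounts (n = n₀ + Σ ν·ξ):
  E: 162 − 1(51.6) − 1(48.68) = 61.72
  F: 0 + 2(51.6) = 103.2
  H: 0 + 1(48.68) = 48.68

103 kmol/h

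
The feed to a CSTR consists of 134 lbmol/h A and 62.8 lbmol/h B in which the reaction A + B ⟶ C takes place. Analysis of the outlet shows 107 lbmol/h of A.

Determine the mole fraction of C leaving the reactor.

For A: n = n₀ − 1ξ → 107 = 134 − 1ξ, giving ξ = 27 lbmol/h.
Outlet amounts (n = n₀ + ν ξ):
  A: 134 − 1(27) = 107
  B: 62.8 − 1(27) = 35.8
  C: 0 + 1(27) = 27
Total out = 169.8 lbmol/h; y_C = 27 / 169.8 = 0.159.

0.159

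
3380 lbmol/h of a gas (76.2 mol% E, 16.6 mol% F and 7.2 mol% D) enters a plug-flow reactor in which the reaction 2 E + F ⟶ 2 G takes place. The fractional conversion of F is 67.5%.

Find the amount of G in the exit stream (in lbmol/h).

757 lbmol/h

F reacted = 0.675 × 561.1 = 378.7 lbmol/h; ν_F = −1, so ξ = 378.7/1 = 378.7 lbmol/h.
Outlet amounts (n = n₀ + ν ξ):
  E: 2576 − 2(378.7) = 1818
  F: 561.1 − 1(378.7) = 182.4
  G: 0 + 2(378.7) = 757.5
  D: 243.4 (inert)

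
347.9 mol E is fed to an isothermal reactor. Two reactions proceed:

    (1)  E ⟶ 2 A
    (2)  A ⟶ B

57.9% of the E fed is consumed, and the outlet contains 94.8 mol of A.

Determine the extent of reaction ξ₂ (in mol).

ξ₂ = 308 mol

Conversion of E: E consumed = 1ξ₁ = 0.579 × 347.9 → ξ₁ = 201.4 mol.
A balance: n_A = 0 + 2ξ₁ − 1ξ₂ = 94.8 → ξ₂ = (2·201.4 − 94.8)/1 = 308.1 mol.
Outlet amounts (n = n₀ + Σ ν·ξ):
  E: 347.9 − 1(201.4) = 146.5
  A: 0 + 2(201.4) − 1(308.1) = 94.8
  B: 0 + 1(308.1) = 308.1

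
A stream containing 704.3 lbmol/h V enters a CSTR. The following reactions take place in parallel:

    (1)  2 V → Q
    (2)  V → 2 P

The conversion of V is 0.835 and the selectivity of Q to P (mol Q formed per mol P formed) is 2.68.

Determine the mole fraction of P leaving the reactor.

Conversion of V: V consumed = 0.835 × 704.3 = 588.1 lbmol/h = 2ξ₁ + 1ξ₂.
Selectivity: 1ξ₁ / (2ξ₂) = 2.68 → ξ₁ = 5.36 ξ₂.
Substitute: (2·5.36 + 1) ξ₂ = 588.1 → ξ₂ = 50.18 lbmol/h, ξ₁ = 269 lbmol/h.
Outlet amounts (n = n₀ + Σ ν·ξ):
  V: 704.3 − 2(269) − 1(50.18) = 116.2
  Q: 0 + 1(269) = 269
  P: 0 + 2(50.18) = 100.4
Total out = 485.5 lbmol/h; y_P = 100.4 / 485.5 = 0.2067.

0.207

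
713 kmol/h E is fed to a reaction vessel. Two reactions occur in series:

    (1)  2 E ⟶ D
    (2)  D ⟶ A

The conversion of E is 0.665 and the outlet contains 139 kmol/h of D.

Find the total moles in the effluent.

Conversion of E: E consumed = 2ξ₁ = 0.665 × 713 → ξ₁ = 237.1 kmol/h.
D balance: n_D = 0 + 1ξ₁ − 1ξ₂ = 139 → ξ₂ = (1·237.1 − 139)/1 = 98.07 kmol/h.
Outlet amounts (n = n₀ + Σ ν·ξ):
  E: 713 − 2(237.1) = 238.9
  D: 0 + 1(237.1) − 1(98.07) = 139
  A: 0 + 1(98.07) = 98.07
Total out = 238.9 + 139 + 98.07 = 475.9 kmol/h.

476 kmol/h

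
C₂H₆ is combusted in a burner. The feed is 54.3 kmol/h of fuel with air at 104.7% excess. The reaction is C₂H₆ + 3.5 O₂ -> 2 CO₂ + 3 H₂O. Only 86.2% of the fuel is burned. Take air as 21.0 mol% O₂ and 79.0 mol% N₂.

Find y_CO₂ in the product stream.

Stoichiometric O₂ = 3.5 × 54.3 = 190 kmol/h; O₂ fed = 190 × 2.047 = 389 kmol/h.
N₂ fed = 389 × 79/21 = 1464 kmol/h.
Fuel reacted = 0.862 × 54.3 → ξ = 46.81 kmol/h.
Outlet (n = n₀ + ν ξ):
  C₂H₆: 54.3 − 1(46.81) = 7.493
  O₂: 389 − 3.5(46.81) = 225.2
  N₂: 1464 (inert)
  CO₂: 0 + 2(46.81) = 93.61
  H₂O: 0 + 3(46.81) = 140.4
Total out = 1930 kmol/h; y_CO₂ = 93.61 / 1930 = 0.0485.

0.0485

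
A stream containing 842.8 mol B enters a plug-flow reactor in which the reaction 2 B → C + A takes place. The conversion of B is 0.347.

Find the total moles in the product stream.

B reacted = 0.347 × 842.8 = 292.5 mol; ν_B = −2, so ξ = 292.5/2 = 146.2 mol.
Outlet amounts (n = n₀ + ν ξ):
  B: 842.8 − 2(146.2) = 550.3
  C: 0 + 1(146.2) = 146.2
  A: 0 + 1(146.2) = 146.2
Total out = 550.3 + 146.2 + 146.2 = 842.8 mol.

843 mol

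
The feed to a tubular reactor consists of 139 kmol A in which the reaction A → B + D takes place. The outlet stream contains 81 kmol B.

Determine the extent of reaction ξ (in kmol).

For B: n = n₀ + 1ξ → 81 = 0 + 1ξ, giving ξ = 81 kmol.
Outlet amounts (n = n₀ + ν ξ):
  A: 139 − 1(81) = 58
  B: 0 + 1(81) = 81
  D: 0 + 1(81) = 81

ξ = 81 kmol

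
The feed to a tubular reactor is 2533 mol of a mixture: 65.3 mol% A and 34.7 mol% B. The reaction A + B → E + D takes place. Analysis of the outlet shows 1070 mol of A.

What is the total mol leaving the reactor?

2530 mol

For A: n = n₀ − 1ξ → 1070 = 1654 − 1ξ, giving ξ = 584 mol.
Outlet amounts (n = n₀ + ν ξ):
  A: 1654 − 1(584) = 1070
  B: 879 − 1(584) = 294.9
  E: 0 + 1(584) = 584
  D: 0 + 1(584) = 584
Total out = 1070 + 294.9 + 584 + 584 = 2533 mol.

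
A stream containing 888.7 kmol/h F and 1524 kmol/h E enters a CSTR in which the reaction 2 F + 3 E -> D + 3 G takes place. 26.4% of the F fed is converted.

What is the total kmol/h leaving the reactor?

2300 kmol/h

F reacted = 0.264 × 888.7 = 234.6 kmol/h; ν_F = −2, so ξ = 234.6/2 = 117.3 kmol/h.
Outlet amounts (n = n₀ + ν ξ):
  F: 888.7 − 2(117.3) = 654.1
  E: 1524 − 3(117.3) = 1172
  D: 0 + 1(117.3) = 117.3
  G: 0 + 3(117.3) = 351.9
Total out = 654.1 + 1172 + 117.3 + 351.9 = 2295 kmol/h.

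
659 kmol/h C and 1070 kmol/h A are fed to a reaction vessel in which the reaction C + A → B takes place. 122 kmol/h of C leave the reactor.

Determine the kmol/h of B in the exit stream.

For C: n = n₀ − 1ξ → 122 = 659 − 1ξ, giving ξ = 537 kmol/h.
Outlet amounts (n = n₀ + ν ξ):
  C: 659 − 1(537) = 122
  A: 1070 − 1(537) = 533
  B: 0 + 1(537) = 537

537 kmol/h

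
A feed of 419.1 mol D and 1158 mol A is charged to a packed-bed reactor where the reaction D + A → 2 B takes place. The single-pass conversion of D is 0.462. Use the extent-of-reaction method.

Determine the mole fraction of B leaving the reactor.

D reacted = 0.462 × 419.1 = 193.6 mol; ν_D = −1, so ξ = 193.6/1 = 193.6 mol.
Outlet amounts (n = n₀ + ν ξ):
  D: 419.1 − 1(193.6) = 225.5
  A: 1158 − 1(193.6) = 964.4
  B: 0 + 2(193.6) = 387.2
Total out = 1577 mol; y_B = 387.2 / 1577 = 0.2455.

0.246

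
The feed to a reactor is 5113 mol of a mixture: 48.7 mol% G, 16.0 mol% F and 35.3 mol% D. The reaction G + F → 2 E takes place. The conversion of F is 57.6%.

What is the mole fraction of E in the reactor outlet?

F reacted = 0.576 × 818.1 = 471.2 mol; ν_F = −1, so ξ = 471.2/1 = 471.2 mol.
Outlet amounts (n = n₀ + ν ξ):
  G: 2490 − 1(471.2) = 2019
  F: 818.1 − 1(471.2) = 346.9
  E: 0 + 2(471.2) = 942.4
  D: 1805 (inert)
Total out = 5113 mol; y_E = 942.4 / 5113 = 0.1843.

0.184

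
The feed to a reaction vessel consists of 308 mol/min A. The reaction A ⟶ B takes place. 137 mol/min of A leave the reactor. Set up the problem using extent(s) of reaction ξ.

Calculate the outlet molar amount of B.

For A: n = n₀ − 1ξ → 137 = 308 − 1ξ, giving ξ = 171 mol/min.
Outlet amounts (n = n₀ + ν ξ):
  A: 308 − 1(171) = 137
  B: 0 + 1(171) = 171

171 mol/min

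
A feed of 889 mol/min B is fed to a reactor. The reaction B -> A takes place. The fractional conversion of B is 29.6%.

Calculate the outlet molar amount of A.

B reacted = 0.296 × 889 = 263.1 mol/min; ν_B = −1, so ξ = 263.1/1 = 263.1 mol/min.
Outlet amounts (n = n₀ + ν ξ):
  B: 889 − 1(263.1) = 625.9
  A: 0 + 1(263.1) = 263.1

263 mol/min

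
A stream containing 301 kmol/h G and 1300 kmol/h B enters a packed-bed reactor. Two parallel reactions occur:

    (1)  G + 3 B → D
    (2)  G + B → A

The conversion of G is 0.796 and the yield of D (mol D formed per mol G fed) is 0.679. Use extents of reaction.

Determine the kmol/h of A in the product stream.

Yield of D: 1ξ₁ / 301 = 0.679 → ξ₁ = 204.4 kmol/h.
Conversion of G: 1ξ₁ + 1ξ₂ = 0.796 × 301 = 239.6 → ξ₂ = 35.22 kmol/h.
Outlet amounts (n = n₀ + Σ ν·ξ):
  G: 301 − 1(204.4) − 1(35.22) = 61.4
  B: 1300 − 3(204.4) − 1(35.22) = 651.6
  D: 0 + 1(204.4) = 204.4
  A: 0 + 1(35.22) = 35.22

35.2 kmol/h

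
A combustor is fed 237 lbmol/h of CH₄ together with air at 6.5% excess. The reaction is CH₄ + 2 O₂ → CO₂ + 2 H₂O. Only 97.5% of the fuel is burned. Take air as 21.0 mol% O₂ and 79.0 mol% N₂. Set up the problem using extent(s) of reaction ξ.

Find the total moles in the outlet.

2640 lbmol/h

Stoichiometric O₂ = 2 × 237 = 474 lbmol/h; O₂ fed = 474 × 1.065 = 504.8 lbmol/h.
N₂ fed = 504.8 × 79/21 = 1899 lbmol/h.
Fuel reacted = 0.975 × 237 → ξ = 231.1 lbmol/h.
Outlet (n = n₀ + ν ξ):
  CH₄: 237 − 1(231.1) = 5.925
  O₂: 504.8 − 2(231.1) = 42.66
  N₂: 1899 (inert)
  CO₂: 0 + 1(231.1) = 231.1
  H₂O: 0 + 2(231.1) = 462.1
Total out = 5.925 + 42.66 + 1899 + 231.1 + 462.1 = 2641 lbmol/h.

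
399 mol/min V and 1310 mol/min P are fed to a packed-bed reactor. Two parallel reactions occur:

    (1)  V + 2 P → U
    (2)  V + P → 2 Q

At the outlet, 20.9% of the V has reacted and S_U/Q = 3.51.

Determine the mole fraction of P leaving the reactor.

0.738

Conversion of V: V consumed = 0.209 × 399 = 83.39 mol/min = 1ξ₁ + 1ξ₂.
Selectivity: 1ξ₁ / (2ξ₂) = 3.51 → ξ₁ = 7.02 ξ₂.
Substitute: (1·7.02 + 1) ξ₂ = 83.39 → ξ₂ = 10.4 mol/min, ξ₁ = 72.99 mol/min.
Outlet amounts (n = n₀ + Σ ν·ξ):
  V: 399 − 1(72.99) − 1(10.4) = 315.6
  P: 1310 − 2(72.99) − 1(10.4) = 1154
  U: 0 + 1(72.99) = 72.99
  Q: 0 + 2(10.4) = 20.8
Total out = 1563 mol/min; y_P = 1154 / 1563 = 0.7381.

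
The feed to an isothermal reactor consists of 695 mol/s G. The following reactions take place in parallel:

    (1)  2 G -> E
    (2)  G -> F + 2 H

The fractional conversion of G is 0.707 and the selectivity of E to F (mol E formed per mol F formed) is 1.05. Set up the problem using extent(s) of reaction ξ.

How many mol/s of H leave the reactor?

Conversion of G: G consumed = 0.707 × 695 = 491.4 mol/s = 2ξ₁ + 1ξ₂.
Selectivity: 1ξ₁ / (1ξ₂) = 1.05 → ξ₁ = 1.05 ξ₂.
Substitute: (2·1.05 + 1) ξ₂ = 491.4 → ξ₂ = 158.5 mol/s, ξ₁ = 166.4 mol/s.
Outlet amounts (n = n₀ + Σ ν·ξ):
  G: 695 − 2(166.4) − 1(158.5) = 203.6
  E: 0 + 1(166.4) = 166.4
  F: 0 + 1(158.5) = 158.5
  H: 0 + 2(158.5) = 317

317 mol/s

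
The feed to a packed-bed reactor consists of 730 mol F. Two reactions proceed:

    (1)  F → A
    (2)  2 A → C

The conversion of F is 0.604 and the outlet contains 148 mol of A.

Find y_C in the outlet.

0.251

Conversion of F: F consumed = 1ξ₁ = 0.604 × 730 → ξ₁ = 440.9 mol.
A balance: n_A = 0 + 1ξ₁ − 2ξ₂ = 148 → ξ₂ = (1·440.9 − 148)/2 = 146.5 mol.
Outlet amounts (n = n₀ + Σ ν·ξ):
  F: 730 − 1(440.9) = 289.1
  A: 0 + 1(440.9) − 2(146.5) = 148
  C: 0 + 1(146.5) = 146.5
Total out = 583.5 mol; y_C = 146.5 / 583.5 = 0.251.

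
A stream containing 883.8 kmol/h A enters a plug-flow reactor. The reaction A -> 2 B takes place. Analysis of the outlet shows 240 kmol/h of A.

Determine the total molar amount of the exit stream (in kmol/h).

For A: n = n₀ − 1ξ → 240 = 883.8 − 1ξ, giving ξ = 643.8 kmol/h.
Outlet amounts (n = n₀ + ν ξ):
  A: 883.8 − 1(643.8) = 240
  B: 0 + 2(643.8) = 1288
Total out = 240 + 1288 = 1528 kmol/h.

1530 kmol/h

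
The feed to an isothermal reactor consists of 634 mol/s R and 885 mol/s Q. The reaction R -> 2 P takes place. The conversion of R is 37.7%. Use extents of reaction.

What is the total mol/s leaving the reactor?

1760 mol/s

R reacted = 0.377 × 634 = 239 mol/s; ν_R = −1, so ξ = 239/1 = 239 mol/s.
Outlet amounts (n = n₀ + ν ξ):
  R: 634 − 1(239) = 395
  P: 0 + 2(239) = 478
  Q: 885 (inert)
Total out = 395 + 478 + 885 = 1758 mol/s.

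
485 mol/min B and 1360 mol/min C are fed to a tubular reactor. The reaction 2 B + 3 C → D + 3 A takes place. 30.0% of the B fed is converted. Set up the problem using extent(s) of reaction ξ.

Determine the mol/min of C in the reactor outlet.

1140 mol/min

B reacted = 0.3 × 485 = 145.5 mol/min; ν_B = −2, so ξ = 145.5/2 = 72.75 mol/min.
Outlet amounts (n = n₀ + ν ξ):
  B: 485 − 2(72.75) = 339.5
  C: 1360 − 3(72.75) = 1142
  D: 0 + 1(72.75) = 72.75
  A: 0 + 3(72.75) = 218.2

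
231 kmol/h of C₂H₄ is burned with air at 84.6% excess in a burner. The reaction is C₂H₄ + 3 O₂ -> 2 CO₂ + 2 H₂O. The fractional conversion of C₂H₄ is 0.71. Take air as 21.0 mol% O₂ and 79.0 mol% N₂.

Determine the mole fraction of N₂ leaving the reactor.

Stoichiometric O₂ = 3 × 231 = 693 kmol/h; O₂ fed = 693 × 1.846 = 1279 kmol/h.
N₂ fed = 1279 × 79/21 = 4813 kmol/h.
Fuel reacted = 0.71 × 231 → ξ = 164 kmol/h.
Outlet (n = n₀ + ν ξ):
  C₂H₄: 231 − 1(164) = 66.99
  O₂: 1279 − 3(164) = 787.2
  N₂: 4813 (inert)
  CO₂: 0 + 2(164) = 328
  H₂O: 0 + 2(164) = 328
Total out = 6323 kmol/h; y_N₂ = 4813 / 6323 = 0.7611.

0.761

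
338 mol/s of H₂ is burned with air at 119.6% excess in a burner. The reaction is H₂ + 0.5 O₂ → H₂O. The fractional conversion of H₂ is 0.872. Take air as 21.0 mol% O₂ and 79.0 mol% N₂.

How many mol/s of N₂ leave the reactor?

Stoichiometric O₂ = 0.5 × 338 = 169 mol/s; O₂ fed = 169 × 2.196 = 371.1 mol/s.
N₂ fed = 371.1 × 79/21 = 1396 mol/s.
Fuel reacted = 0.872 × 338 → ξ = 294.7 mol/s.
Outlet (n = n₀ + ν ξ):
  H₂: 338 − 1(294.7) = 43.26
  O₂: 371.1 − 0.5(294.7) = 223.8
  N₂: 1396 (inert)
  H₂O: 0 + 1(294.7) = 294.7

1400 mol/s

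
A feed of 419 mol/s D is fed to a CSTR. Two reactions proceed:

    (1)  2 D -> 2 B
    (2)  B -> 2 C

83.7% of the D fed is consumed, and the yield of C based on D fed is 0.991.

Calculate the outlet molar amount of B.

143 mol/s

Conversion of D: D consumed = 2ξ₁ = 0.837 × 419 → ξ₁ = 175.4 mol/s.
Yield of C: 2ξ₂ / 419 = 0.991 → ξ₂ = 207.6 mol/s.
Outlet amounts (n = n₀ + Σ ν·ξ):
  D: 419 − 2(175.4) = 68.3
  B: 0 + 2(175.4) − 1(207.6) = 143.1
  C: 0 + 2(207.6) = 415.2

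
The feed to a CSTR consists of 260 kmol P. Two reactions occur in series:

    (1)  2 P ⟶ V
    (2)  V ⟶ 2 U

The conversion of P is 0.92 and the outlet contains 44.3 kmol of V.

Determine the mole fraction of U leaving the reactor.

Conversion of P: P consumed = 2ξ₁ = 0.92 × 260 → ξ₁ = 119.6 kmol.
V balance: n_V = 0 + 1ξ₁ − 1ξ₂ = 44.3 → ξ₂ = (1·119.6 − 44.3)/1 = 75.3 kmol.
Outlet amounts (n = n₀ + Σ ν·ξ):
  P: 260 − 2(119.6) = 20.8
  V: 0 + 1(119.6) − 1(75.3) = 44.3
  U: 0 + 2(75.3) = 150.6
Total out = 215.7 kmol; y_U = 150.6 / 215.7 = 0.6982.

0.698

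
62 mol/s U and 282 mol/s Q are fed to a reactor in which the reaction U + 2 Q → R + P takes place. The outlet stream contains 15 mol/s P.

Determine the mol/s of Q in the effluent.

252 mol/s

For P: n = n₀ + 1ξ → 15 = 0 + 1ξ, giving ξ = 15 mol/s.
Outlet amounts (n = n₀ + ν ξ):
  U: 62 − 1(15) = 47
  Q: 282 − 2(15) = 252
  R: 0 + 1(15) = 15
  P: 0 + 1(15) = 15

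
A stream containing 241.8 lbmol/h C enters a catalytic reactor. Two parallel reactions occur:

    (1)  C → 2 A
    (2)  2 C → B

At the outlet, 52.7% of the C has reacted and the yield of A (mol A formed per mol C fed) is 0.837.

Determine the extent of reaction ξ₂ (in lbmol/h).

Yield of A: 2ξ₁ / 241.8 = 0.837 → ξ₁ = 101.2 lbmol/h.
Conversion of C: 1ξ₁ + 2ξ₂ = 0.527 × 241.8 = 127.4 → ξ₂ = 13.12 lbmol/h.
Outlet amounts (n = n₀ + Σ ν·ξ):
  C: 241.8 − 1(101.2) − 2(13.12) = 114.4
  A: 0 + 2(101.2) = 202.4
  B: 0 + 1(13.12) = 13.12

ξ₂ = 13.1 lbmol/h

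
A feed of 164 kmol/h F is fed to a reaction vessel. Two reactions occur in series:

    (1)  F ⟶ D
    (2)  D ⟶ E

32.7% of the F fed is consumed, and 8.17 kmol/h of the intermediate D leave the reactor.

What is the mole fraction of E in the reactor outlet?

0.277

Conversion of F: F consumed = 1ξ₁ = 0.327 × 164 → ξ₁ = 53.63 kmol/h.
D balance: n_D = 0 + 1ξ₁ − 1ξ₂ = 8.17 → ξ₂ = (1·53.63 − 8.17)/1 = 45.46 kmol/h.
Outlet amounts (n = n₀ + Σ ν·ξ):
  F: 164 − 1(53.63) = 110.4
  D: 0 + 1(53.63) − 1(45.46) = 8.17
  E: 0 + 1(45.46) = 45.46
Total out = 164 kmol/h; y_E = 45.46 / 164 = 0.2772.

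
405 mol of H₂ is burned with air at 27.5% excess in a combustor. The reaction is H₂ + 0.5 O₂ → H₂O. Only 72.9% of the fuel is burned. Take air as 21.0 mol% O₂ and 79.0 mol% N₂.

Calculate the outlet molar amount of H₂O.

295 mol

Stoichiometric O₂ = 0.5 × 405 = 202.5 mol; O₂ fed = 202.5 × 1.275 = 258.2 mol.
N₂ fed = 258.2 × 79/21 = 971.3 mol.
Fuel reacted = 0.729 × 405 → ξ = 295.2 mol.
Outlet (n = n₀ + ν ξ):
  H₂: 405 − 1(295.2) = 109.8
  O₂: 258.2 − 0.5(295.2) = 110.6
  N₂: 971.3 (inert)
  H₂O: 0 + 1(295.2) = 295.2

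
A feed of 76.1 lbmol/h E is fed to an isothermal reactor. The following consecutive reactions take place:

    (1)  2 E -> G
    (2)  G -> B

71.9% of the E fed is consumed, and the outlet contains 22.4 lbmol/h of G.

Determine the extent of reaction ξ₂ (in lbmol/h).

ξ₂ = 4.96 lbmol/h

Conversion of E: E consumed = 2ξ₁ = 0.719 × 76.1 → ξ₁ = 27.36 lbmol/h.
G balance: n_G = 0 + 1ξ₁ − 1ξ₂ = 22.4 → ξ₂ = (1·27.36 − 22.4)/1 = 4.958 lbmol/h.
Outlet amounts (n = n₀ + Σ ν·ξ):
  E: 76.1 − 2(27.36) = 21.38
  G: 0 + 1(27.36) − 1(4.958) = 22.4
  B: 0 + 1(4.958) = 4.958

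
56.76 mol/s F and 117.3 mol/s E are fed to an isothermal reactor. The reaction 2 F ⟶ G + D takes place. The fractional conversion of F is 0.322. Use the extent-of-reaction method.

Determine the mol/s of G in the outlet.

F reacted = 0.322 × 56.76 = 18.28 mol/s; ν_F = −2, so ξ = 18.28/2 = 9.138 mol/s.
Outlet amounts (n = n₀ + ν ξ):
  F: 56.76 − 2(9.138) = 38.48
  G: 0 + 1(9.138) = 9.138
  D: 0 + 1(9.138) = 9.138
  E: 117.3 (inert)

9.14 mol/s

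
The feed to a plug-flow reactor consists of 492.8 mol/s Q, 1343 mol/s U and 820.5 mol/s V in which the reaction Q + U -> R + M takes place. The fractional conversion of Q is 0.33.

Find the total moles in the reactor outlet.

2660 mol/s

Q reacted = 0.33 × 492.8 = 162.6 mol/s; ν_Q = −1, so ξ = 162.6/1 = 162.6 mol/s.
Outlet amounts (n = n₀ + ν ξ):
  Q: 492.8 − 1(162.6) = 330.2
  U: 1343 − 1(162.6) = 1180
  R: 0 + 1(162.6) = 162.6
  M: 0 + 1(162.6) = 162.6
  V: 820.5 (inert)
Total out = 330.2 + 1180 + 162.6 + 162.6 + 820.5 = 2656 mol/s.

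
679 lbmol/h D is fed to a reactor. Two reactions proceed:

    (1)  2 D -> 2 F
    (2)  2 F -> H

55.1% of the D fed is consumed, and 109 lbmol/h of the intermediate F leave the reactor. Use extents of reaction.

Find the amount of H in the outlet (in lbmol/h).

133 lbmol/h

Conversion of D: D consumed = 2ξ₁ = 0.551 × 679 → ξ₁ = 187.1 lbmol/h.
F balance: n_F = 0 + 2ξ₁ − 2ξ₂ = 109 → ξ₂ = (2·187.1 − 109)/2 = 132.6 lbmol/h.
Outlet amounts (n = n₀ + Σ ν·ξ):
  D: 679 − 2(187.1) = 304.9
  F: 0 + 2(187.1) − 2(132.6) = 109
  H: 0 + 1(132.6) = 132.6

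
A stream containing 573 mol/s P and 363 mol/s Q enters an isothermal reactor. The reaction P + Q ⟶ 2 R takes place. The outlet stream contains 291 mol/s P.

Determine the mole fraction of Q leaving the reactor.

For P: n = n₀ − 1ξ → 291 = 573 − 1ξ, giving ξ = 282 mol/s.
Outlet amounts (n = n₀ + ν ξ):
  P: 573 − 1(282) = 291
  Q: 363 − 1(282) = 81
  R: 0 + 2(282) = 564
Total out = 936 mol/s; y_Q = 81 / 936 = 0.08654.

0.0865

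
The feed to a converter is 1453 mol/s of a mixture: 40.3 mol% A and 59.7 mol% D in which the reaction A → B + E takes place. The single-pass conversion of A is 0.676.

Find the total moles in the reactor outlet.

A reacted = 0.676 × 585.6 = 395.8 mol/s; ν_A = −1, so ξ = 395.8/1 = 395.8 mol/s.
Outlet amounts (n = n₀ + ν ξ):
  A: 585.6 − 1(395.8) = 189.7
  B: 0 + 1(395.8) = 395.8
  E: 0 + 1(395.8) = 395.8
  D: 867.4 (inert)
Total out = 189.7 + 395.8 + 395.8 + 867.4 = 1849 mol/s.

1850 mol/s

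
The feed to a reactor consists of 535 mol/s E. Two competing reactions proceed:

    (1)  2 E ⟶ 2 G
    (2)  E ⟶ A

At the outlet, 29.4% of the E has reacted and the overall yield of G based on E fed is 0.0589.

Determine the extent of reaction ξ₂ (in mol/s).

Yield of G: 2ξ₁ / 535 = 0.0589 → ξ₁ = 15.76 mol/s.
Conversion of E: 2ξ₁ + 1ξ₂ = 0.294 × 535 = 157.3 → ξ₂ = 125.8 mol/s.
Outlet amounts (n = n₀ + Σ ν·ξ):
  E: 535 − 2(15.76) − 1(125.8) = 377.7
  G: 0 + 2(15.76) = 31.51
  A: 0 + 1(125.8) = 125.8

ξ₂ = 126 mol/s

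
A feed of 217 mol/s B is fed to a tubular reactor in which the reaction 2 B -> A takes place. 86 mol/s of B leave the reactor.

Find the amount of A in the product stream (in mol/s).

65.5 mol/s

For B: n = n₀ − 2ξ → 86 = 217 − 2ξ, giving ξ = 65.5 mol/s.
Outlet amounts (n = n₀ + ν ξ):
  B: 217 − 2(65.5) = 86
  A: 0 + 1(65.5) = 65.5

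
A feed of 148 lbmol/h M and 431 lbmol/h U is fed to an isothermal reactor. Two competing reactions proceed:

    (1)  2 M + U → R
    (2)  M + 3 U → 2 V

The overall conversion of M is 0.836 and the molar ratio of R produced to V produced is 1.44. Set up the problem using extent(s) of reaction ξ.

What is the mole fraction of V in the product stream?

Conversion of M: M consumed = 0.836 × 148 = 123.7 lbmol/h = 2ξ₁ + 1ξ₂.
Selectivity: 1ξ₁ / (2ξ₂) = 1.44 → ξ₁ = 2.88 ξ₂.
Substitute: (2·2.88 + 1) ξ₂ = 123.7 → ξ₂ = 18.3 lbmol/h, ξ₁ = 52.71 lbmol/h.
Outlet amounts (n = n₀ + Σ ν·ξ):
  M: 148 − 2(52.71) − 1(18.3) = 24.27
  U: 431 − 1(52.71) − 3(18.3) = 323.4
  R: 0 + 1(52.71) = 52.71
  V: 0 + 2(18.3) = 36.61
Total out = 437 lbmol/h; y_V = 36.61 / 437 = 0.08377.

0.0838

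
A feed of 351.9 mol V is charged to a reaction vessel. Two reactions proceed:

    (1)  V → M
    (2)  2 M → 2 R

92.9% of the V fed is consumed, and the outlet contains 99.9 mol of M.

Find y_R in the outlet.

Conversion of V: V consumed = 1ξ₁ = 0.929 × 351.9 → ξ₁ = 326.9 mol.
M balance: n_M = 0 + 1ξ₁ − 2ξ₂ = 99.9 → ξ₂ = (1·326.9 − 99.9)/2 = 113.5 mol.
Outlet amounts (n = n₀ + Σ ν·ξ):
  V: 351.9 − 1(326.9) = 24.98
  M: 0 + 1(326.9) − 2(113.5) = 99.9
  R: 0 + 2(113.5) = 227
Total out = 351.9 mol; y_R = 227 / 351.9 = 0.6451.

0.645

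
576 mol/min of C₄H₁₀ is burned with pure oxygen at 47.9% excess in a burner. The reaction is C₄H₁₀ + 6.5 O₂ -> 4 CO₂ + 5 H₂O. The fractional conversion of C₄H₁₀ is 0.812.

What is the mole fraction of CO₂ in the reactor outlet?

0.275

Stoichiometric O₂ = 6.5 × 576 = 3744 mol/min; O₂ fed = 3744 × 1.479 = 5537 mol/min.
Fuel reacted = 0.812 × 576 → ξ = 467.7 mol/min.
Outlet (n = n₀ + ν ξ):
  C₄H₁₀: 576 − 1(467.7) = 108.3
  O₂: 5537 − 6.5(467.7) = 2497
  CO₂: 0 + 4(467.7) = 1871
  H₂O: 0 + 5(467.7) = 2339
Total out = 6815 mol/min; y_CO₂ = 1871 / 6815 = 0.2745.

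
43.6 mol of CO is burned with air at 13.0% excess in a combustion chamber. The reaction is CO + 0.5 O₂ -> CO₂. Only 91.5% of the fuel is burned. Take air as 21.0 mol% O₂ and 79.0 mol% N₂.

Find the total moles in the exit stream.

141 mol

Stoichiometric O₂ = 0.5 × 43.6 = 21.8 mol; O₂ fed = 21.8 × 1.130 = 24.63 mol.
N₂ fed = 24.63 × 79/21 = 92.67 mol.
Fuel reacted = 0.915 × 43.6 → ξ = 39.89 mol.
Outlet (n = n₀ + ν ξ):
  CO: 43.6 − 1(39.89) = 3.706
  O₂: 24.63 − 0.5(39.89) = 4.687
  N₂: 92.67 (inert)
  CO₂: 0 + 1(39.89) = 39.89
Total out = 3.706 + 4.687 + 92.67 + 39.89 = 141 mol.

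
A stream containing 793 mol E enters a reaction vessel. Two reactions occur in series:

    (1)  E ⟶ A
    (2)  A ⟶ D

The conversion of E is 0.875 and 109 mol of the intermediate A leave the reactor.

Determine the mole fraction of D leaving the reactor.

Conversion of E: E consumed = 1ξ₁ = 0.875 × 793 → ξ₁ = 693.9 mol.
A balance: n_A = 0 + 1ξ₁ − 1ξ₂ = 109 → ξ₂ = (1·693.9 − 109)/1 = 584.9 mol.
Outlet amounts (n = n₀ + Σ ν·ξ):
  E: 793 − 1(693.9) = 99.12
  A: 0 + 1(693.9) − 1(584.9) = 109
  D: 0 + 1(584.9) = 584.9
Total out = 793 mol; y_D = 584.9 / 793 = 0.7375.

0.738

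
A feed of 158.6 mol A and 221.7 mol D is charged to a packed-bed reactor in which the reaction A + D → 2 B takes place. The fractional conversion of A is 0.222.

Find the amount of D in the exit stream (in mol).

186 mol

A reacted = 0.222 × 158.6 = 35.21 mol; ν_A = −1, so ξ = 35.21/1 = 35.21 mol.
Outlet amounts (n = n₀ + ν ξ):
  A: 158.6 − 1(35.21) = 123.4
  D: 221.7 − 1(35.21) = 186.5
  B: 0 + 2(35.21) = 70.42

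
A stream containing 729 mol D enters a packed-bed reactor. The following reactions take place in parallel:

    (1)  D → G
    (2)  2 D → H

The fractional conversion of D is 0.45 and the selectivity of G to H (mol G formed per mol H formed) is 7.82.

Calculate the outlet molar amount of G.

Conversion of D: D consumed = 0.45 × 729 = 328.1 mol = 1ξ₁ + 2ξ₂.
Selectivity: 1ξ₁ / (1ξ₂) = 7.82 → ξ₁ = 7.82 ξ₂.
Substitute: (1·7.82 + 2) ξ₂ = 328.1 → ξ₂ = 33.41 mol, ξ₁ = 261.2 mol.
Outlet amounts (n = n₀ + Σ ν·ξ):
  D: 729 − 1(261.2) − 2(33.41) = 400.9
  G: 0 + 1(261.2) = 261.2
  H: 0 + 1(33.41) = 33.41

261 mol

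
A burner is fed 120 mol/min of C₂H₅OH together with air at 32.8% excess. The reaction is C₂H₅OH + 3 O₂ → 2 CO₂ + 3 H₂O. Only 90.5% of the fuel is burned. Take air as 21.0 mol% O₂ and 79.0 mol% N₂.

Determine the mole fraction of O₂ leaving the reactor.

Stoichiometric O₂ = 3 × 120 = 360 mol/min; O₂ fed = 360 × 1.328 = 478.1 mol/min.
N₂ fed = 478.1 × 79/21 = 1798 mol/min.
Fuel reacted = 0.905 × 120 → ξ = 108.6 mol/min.
Outlet (n = n₀ + ν ξ):
  C₂H₅OH: 120 − 1(108.6) = 11.4
  O₂: 478.1 − 3(108.6) = 152.3
  N₂: 1798 (inert)
  CO₂: 0 + 2(108.6) = 217.2
  H₂O: 0 + 3(108.6) = 325.8
Total out = 2505 mol/min; y_O₂ = 152.3 / 2505 = 0.06079.

0.0608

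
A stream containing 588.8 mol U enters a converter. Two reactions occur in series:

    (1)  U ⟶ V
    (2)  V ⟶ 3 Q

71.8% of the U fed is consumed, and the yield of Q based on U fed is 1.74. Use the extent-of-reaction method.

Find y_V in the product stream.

Conversion of U: U consumed = 1ξ₁ = 0.718 × 588.8 → ξ₁ = 422.8 mol.
Yield of Q: 3ξ₂ / 588.8 = 1.74 → ξ₂ = 341.5 mol.
Outlet amounts (n = n₀ + Σ ν·ξ):
  U: 588.8 − 1(422.8) = 166
  V: 0 + 1(422.8) − 1(341.5) = 81.25
  Q: 0 + 3(341.5) = 1025
Total out = 1272 mol; y_V = 81.25 / 1272 = 0.06389.

0.0639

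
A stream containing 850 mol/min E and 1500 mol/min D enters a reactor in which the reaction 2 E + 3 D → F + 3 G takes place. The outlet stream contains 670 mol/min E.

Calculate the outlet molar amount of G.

270 mol/min

For E: n = n₀ − 2ξ → 670 = 850 − 2ξ, giving ξ = 90 mol/min.
Outlet amounts (n = n₀ + ν ξ):
  E: 850 − 2(90) = 670
  D: 1500 − 3(90) = 1230
  F: 0 + 1(90) = 90
  G: 0 + 3(90) = 270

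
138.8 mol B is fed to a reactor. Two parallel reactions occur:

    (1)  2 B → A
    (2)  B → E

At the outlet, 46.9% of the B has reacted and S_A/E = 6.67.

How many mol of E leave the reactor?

Conversion of B: B consumed = 0.469 × 138.8 = 65.1 mol = 2ξ₁ + 1ξ₂.
Selectivity: 1ξ₁ / (1ξ₂) = 6.67 → ξ₁ = 6.67 ξ₂.
Substitute: (2·6.67 + 1) ξ₂ = 65.1 → ξ₂ = 4.54 mol, ξ₁ = 30.28 mol.
Outlet amounts (n = n₀ + Σ ν·ξ):
  B: 138.8 − 2(30.28) − 1(4.54) = 73.7
  A: 0 + 1(30.28) = 30.28
  E: 0 + 1(4.54) = 4.54

4.54 mol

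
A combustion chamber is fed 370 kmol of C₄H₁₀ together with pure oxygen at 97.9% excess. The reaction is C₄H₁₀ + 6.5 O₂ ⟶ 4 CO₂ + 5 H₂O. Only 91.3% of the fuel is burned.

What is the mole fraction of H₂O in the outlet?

Stoichiometric O₂ = 6.5 × 370 = 2405 kmol; O₂ fed = 2405 × 1.979 = 4759 kmol.
Fuel reacted = 0.913 × 370 → ξ = 337.8 kmol.
Outlet (n = n₀ + ν ξ):
  C₄H₁₀: 370 − 1(337.8) = 32.19
  O₂: 4759 − 6.5(337.8) = 2564
  CO₂: 0 + 4(337.8) = 1351
  H₂O: 0 + 5(337.8) = 1689
Total out = 5636 kmol; y_H₂O = 1689 / 5636 = 0.2997.

0.3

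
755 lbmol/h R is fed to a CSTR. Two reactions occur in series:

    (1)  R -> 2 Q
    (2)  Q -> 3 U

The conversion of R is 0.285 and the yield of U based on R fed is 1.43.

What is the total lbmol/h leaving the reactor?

Conversion of R: R consumed = 1ξ₁ = 0.285 × 755 → ξ₁ = 215.2 lbmol/h.
Yield of U: 3ξ₂ / 755 = 1.43 → ξ₂ = 359.9 lbmol/h.
Outlet amounts (n = n₀ + Σ ν·ξ):
  R: 755 − 1(215.2) = 539.8
  Q: 0 + 2(215.2) − 1(359.9) = 70.47
  U: 0 + 3(359.9) = 1080
Total out = 539.8 + 70.47 + 1080 = 1690 lbmol/h.

1690 lbmol/h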